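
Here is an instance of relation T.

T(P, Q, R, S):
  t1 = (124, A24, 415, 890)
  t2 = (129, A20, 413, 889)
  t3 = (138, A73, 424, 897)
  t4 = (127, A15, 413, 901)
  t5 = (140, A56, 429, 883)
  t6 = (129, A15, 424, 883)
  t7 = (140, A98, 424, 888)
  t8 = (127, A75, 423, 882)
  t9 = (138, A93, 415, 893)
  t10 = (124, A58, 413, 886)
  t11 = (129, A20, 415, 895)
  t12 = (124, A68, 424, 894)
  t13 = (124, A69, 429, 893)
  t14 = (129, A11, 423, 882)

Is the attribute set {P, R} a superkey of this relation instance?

All 14 rows have distinct {P, R} values, so {P, R} → (all attributes) holds and {P, R} is a superkey.

Yes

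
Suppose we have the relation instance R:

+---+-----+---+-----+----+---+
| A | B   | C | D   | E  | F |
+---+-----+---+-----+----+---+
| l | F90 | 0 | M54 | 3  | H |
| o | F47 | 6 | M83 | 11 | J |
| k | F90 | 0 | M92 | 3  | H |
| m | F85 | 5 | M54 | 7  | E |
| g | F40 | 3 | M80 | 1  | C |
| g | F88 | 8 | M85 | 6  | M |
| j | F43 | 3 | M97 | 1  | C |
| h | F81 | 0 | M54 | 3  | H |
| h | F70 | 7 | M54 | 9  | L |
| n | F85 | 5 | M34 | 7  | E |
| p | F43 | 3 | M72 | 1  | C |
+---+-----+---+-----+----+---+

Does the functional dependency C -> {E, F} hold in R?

C=0: 3 rows → {E,F} = (3, H), (3, H), (3, H) ✓
C=6: 1 row → {E,F} = (11, J) ✓
C=5: 2 rows → {E,F} = (7, E), (7, E) ✓
C=3: 3 rows → {E,F} = (1, C), (1, C), (1, C) ✓
C=8: 1 row → {E,F} = (6, M) ✓
C=7: 1 row → {E,F} = (9, L) ✓
Every C value is associated with a single {E, F} value, so C -> {E, F} holds.

Yes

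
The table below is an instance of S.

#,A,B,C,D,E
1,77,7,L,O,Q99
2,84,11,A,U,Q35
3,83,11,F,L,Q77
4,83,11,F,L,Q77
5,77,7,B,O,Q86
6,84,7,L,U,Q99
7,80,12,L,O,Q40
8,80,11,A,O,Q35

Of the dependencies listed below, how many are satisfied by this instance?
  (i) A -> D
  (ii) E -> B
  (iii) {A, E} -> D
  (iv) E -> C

(i) A -> D: every LHS value maps to a single RHS value — holds.
(ii) E -> B: every LHS value maps to a single RHS value — holds.
(iii) {A, E} -> D: every LHS value maps to a single RHS value — holds.
(iv) E -> C: every LHS value maps to a single RHS value — holds.
4 of the 4 dependencies hold.

4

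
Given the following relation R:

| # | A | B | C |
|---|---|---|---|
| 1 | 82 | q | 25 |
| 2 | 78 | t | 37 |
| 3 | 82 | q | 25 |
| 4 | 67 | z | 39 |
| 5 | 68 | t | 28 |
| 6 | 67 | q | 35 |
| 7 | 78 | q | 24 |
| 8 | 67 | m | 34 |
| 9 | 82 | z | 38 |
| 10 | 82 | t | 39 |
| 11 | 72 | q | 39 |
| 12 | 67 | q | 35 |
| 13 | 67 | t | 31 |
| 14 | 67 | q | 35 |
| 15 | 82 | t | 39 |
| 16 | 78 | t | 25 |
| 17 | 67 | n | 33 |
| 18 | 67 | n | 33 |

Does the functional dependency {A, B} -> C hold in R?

(A=82, B=q): rows 1, 3 → C = 25, 25 ✓
(A=78, B=t): rows 2, 16 → C takes values {37, 25} — violation
(A=67, B=z): row 4 → C = 39 ✓
(A=68, B=t): row 5 → C = 28 ✓
(A=67, B=q): rows 6, 12, 14 → C = 35, 35, 35 ✓
(A=78, B=q): row 7 → C = 24 ✓
(A=67, B=m): row 8 → C = 34 ✓
(A=82, B=z): row 9 → C = 38 ✓
(A=82, B=t): rows 10, 15 → C = 39, 39 ✓
(A=72, B=q): row 11 → C = 39 ✓
(A=67, B=t): row 13 → C = 31 ✓
(A=67, B=n): rows 17, 18 → C = 33, 33 ✓
Two rows agree on {A, B} but differ on C, so {A, B} -> C does not hold.

No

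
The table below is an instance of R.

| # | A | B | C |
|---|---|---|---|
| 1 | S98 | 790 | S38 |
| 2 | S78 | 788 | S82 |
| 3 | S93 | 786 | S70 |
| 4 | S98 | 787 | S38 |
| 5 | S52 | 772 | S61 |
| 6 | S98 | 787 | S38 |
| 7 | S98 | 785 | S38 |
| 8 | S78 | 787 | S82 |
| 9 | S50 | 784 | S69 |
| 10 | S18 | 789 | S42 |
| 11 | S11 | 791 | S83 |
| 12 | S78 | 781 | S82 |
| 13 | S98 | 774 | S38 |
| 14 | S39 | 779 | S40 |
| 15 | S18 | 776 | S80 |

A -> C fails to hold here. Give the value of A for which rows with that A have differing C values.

A=S98: rows 1, 4, 6, 7, 13 → C = S38, S38, S38, S38, S38 ✓
A=S78: rows 2, 8, 12 → C = S82, S82, S82 ✓
A=S93: row 3 → C = S70 ✓
A=S52: row 5 → C = S61 ✓
A=S50: row 9 → C = S69 ✓
A=S18: rows 10, 15 → C takes values {S42, S80} — violation
A=S11: row 11 → C = S83 ✓
A=S39: row 14 → C = S40 ✓
The only A value with inconsistent C is A=S18.

S18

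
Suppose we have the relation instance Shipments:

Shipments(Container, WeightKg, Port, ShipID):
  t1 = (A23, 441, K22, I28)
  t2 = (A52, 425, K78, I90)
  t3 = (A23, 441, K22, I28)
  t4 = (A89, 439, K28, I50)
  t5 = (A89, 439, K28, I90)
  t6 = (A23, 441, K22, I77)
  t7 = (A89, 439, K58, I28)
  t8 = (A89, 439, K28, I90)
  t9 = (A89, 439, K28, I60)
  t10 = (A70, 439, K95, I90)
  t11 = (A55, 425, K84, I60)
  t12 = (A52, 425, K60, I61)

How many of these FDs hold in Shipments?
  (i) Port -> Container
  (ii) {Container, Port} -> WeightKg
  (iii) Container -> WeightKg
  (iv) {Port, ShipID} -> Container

4

(i) Port -> Container: every LHS value maps to a single RHS value — holds.
(ii) {Container, Port} -> WeightKg: every LHS value maps to a single RHS value — holds.
(iii) Container -> WeightKg: every LHS value maps to a single RHS value — holds.
(iv) {Port, ShipID} -> Container: every LHS value maps to a single RHS value — holds.
4 of the 4 dependencies hold.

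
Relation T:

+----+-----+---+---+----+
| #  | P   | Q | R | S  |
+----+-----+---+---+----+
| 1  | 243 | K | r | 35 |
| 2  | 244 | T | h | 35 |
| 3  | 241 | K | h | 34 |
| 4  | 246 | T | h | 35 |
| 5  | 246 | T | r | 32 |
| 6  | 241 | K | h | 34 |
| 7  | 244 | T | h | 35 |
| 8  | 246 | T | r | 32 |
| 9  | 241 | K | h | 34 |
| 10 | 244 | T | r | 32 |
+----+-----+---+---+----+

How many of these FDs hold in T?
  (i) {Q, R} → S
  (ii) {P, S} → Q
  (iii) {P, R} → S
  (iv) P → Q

(i) {Q, R} → S: every LHS value maps to a single RHS value — holds.
(ii) {P, S} → Q: every LHS value maps to a single RHS value — holds.
(iii) {P, R} → S: every LHS value maps to a single RHS value — holds.
(iv) P → Q: every LHS value maps to a single RHS value — holds.
4 of the 4 dependencies hold.

4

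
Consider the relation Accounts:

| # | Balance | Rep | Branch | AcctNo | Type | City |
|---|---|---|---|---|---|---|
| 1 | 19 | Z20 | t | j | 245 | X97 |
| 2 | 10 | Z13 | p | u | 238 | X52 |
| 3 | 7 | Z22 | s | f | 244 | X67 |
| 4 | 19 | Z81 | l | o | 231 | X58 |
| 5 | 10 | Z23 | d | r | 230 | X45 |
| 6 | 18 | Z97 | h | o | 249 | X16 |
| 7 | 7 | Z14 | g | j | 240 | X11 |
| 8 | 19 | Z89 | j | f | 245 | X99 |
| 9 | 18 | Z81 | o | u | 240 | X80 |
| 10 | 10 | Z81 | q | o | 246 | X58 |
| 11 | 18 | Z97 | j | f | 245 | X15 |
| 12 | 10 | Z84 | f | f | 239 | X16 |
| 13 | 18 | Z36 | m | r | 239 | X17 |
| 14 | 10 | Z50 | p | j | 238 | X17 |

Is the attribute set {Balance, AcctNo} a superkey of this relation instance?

Yes

All 14 rows have distinct {Balance, AcctNo} values, so {Balance, AcctNo} → (all attributes) holds and {Balance, AcctNo} is a superkey.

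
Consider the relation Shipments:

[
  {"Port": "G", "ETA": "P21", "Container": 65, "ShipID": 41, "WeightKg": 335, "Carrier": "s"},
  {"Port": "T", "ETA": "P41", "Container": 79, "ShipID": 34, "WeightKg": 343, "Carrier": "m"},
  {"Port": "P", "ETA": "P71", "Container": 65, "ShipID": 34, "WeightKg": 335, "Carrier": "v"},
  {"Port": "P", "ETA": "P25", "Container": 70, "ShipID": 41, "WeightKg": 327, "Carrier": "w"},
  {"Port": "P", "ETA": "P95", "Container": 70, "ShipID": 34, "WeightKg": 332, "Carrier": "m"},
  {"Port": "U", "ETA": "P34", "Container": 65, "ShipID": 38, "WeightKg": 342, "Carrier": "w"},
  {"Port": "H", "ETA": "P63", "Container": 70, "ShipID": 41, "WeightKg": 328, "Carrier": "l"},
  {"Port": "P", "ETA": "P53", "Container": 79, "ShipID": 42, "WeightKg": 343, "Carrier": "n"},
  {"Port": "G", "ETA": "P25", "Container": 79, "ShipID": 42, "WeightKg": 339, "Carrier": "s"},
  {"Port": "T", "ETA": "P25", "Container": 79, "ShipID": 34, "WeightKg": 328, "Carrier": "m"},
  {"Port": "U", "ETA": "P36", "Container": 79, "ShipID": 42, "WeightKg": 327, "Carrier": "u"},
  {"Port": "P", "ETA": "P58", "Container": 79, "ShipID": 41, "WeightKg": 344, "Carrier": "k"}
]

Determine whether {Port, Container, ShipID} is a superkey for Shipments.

No

Two distinct rows share (Port=T, Container=79, ShipID=34), so {Port, Container, ShipID} does not determine every attribute — not a superkey.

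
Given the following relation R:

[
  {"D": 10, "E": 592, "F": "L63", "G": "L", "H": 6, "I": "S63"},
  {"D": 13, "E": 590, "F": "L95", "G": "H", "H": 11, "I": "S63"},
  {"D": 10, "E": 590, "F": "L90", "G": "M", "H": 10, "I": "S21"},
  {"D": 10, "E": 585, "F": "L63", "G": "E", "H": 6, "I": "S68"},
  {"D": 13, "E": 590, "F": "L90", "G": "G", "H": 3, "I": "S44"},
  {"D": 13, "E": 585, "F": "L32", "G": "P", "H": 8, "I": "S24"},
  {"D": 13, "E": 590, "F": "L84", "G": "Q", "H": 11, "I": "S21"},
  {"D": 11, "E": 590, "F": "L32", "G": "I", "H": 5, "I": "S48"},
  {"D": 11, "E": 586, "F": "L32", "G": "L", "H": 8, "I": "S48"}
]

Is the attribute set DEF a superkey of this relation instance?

All 9 rows have distinct DEF values, so DEF → (all attributes) holds and DEF is a superkey.

Yes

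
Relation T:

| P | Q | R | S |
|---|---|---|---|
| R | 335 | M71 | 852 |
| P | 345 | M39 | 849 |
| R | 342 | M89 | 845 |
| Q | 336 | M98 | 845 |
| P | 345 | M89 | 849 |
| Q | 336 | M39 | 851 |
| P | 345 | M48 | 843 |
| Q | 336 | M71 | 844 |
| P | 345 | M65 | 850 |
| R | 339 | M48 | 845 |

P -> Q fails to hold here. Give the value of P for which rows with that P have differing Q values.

P=R: 3 rows → Q takes values {335, 342, 339} — violation
P=P: 4 rows → Q = 345, 345, 345, 345 ✓
P=Q: 3 rows → Q = 336, 336, 336 ✓
The only P value with inconsistent Q is P=R.

R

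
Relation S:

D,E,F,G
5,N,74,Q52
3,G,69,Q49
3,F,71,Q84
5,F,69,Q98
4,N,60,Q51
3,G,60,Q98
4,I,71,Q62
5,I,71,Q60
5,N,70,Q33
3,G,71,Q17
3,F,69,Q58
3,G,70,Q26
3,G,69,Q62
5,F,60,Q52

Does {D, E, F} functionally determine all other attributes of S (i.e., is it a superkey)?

Two distinct rows share (D=3, E=G, F=69), so {D, E, F} does not determine every attribute — not a superkey.

No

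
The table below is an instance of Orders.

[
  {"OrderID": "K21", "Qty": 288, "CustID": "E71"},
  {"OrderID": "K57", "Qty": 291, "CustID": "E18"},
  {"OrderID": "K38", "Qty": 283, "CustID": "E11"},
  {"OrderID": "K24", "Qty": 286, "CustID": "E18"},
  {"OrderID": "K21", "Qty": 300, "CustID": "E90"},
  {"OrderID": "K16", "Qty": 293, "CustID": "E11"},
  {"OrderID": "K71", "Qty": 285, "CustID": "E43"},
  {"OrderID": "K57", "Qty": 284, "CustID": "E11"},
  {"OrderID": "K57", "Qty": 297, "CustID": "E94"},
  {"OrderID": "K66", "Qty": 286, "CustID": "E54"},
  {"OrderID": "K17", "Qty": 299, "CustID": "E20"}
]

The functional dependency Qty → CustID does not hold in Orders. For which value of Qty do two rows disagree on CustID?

286

Qty=288: 1 row → CustID = E71 ✓
Qty=291: 1 row → CustID = E18 ✓
Qty=283: 1 row → CustID = E11 ✓
Qty=286: 2 rows → CustID takes values {E18, E54} — violation
Qty=300: 1 row → CustID = E90 ✓
Qty=293: 1 row → CustID = E11 ✓
Qty=285: 1 row → CustID = E43 ✓
Qty=284: 1 row → CustID = E11 ✓
Qty=297: 1 row → CustID = E94 ✓
Qty=299: 1 row → CustID = E20 ✓
The only Qty value with inconsistent CustID is Qty=286.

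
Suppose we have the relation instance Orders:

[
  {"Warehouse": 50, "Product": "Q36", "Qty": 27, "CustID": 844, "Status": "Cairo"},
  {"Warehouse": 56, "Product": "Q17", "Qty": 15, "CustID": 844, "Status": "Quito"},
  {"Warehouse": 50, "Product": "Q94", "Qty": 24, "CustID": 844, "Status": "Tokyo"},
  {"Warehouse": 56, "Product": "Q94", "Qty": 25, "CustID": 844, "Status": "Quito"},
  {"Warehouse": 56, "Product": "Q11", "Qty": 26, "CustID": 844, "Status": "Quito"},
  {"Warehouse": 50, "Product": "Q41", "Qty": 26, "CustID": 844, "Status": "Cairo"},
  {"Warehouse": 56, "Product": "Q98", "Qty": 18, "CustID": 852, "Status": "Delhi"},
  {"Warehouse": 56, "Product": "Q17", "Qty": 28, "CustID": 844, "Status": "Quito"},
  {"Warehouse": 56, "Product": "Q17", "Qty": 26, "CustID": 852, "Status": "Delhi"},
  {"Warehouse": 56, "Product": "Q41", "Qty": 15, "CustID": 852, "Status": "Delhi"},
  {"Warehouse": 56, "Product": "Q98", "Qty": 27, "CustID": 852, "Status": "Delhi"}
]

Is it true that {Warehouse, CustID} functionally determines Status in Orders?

No

(Warehouse=50, CustID=844): 3 rows → Status takes values {Cairo, Tokyo} — violation
(Warehouse=56, CustID=844): 4 rows → Status = Quito, Quito, Quito, Quito ✓
(Warehouse=56, CustID=852): 4 rows → Status = Delhi, Delhi, Delhi, Delhi ✓
Two rows agree on {Warehouse, CustID} but differ on Status, so {Warehouse, CustID} → Status does not hold.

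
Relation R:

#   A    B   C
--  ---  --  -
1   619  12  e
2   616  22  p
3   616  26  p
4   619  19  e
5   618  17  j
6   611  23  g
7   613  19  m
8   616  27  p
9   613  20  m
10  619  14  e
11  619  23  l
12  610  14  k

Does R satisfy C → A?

C=e: rows 1, 4, 10 → A = 619, 619, 619 ✓
C=p: rows 2, 3, 8 → A = 616, 616, 616 ✓
C=j: row 5 → A = 618 ✓
C=g: row 6 → A = 611 ✓
C=m: rows 7, 9 → A = 613, 613 ✓
C=l: row 11 → A = 619 ✓
C=k: row 12 → A = 610 ✓
Every C value is associated with a single A value, so C → A holds.

Yes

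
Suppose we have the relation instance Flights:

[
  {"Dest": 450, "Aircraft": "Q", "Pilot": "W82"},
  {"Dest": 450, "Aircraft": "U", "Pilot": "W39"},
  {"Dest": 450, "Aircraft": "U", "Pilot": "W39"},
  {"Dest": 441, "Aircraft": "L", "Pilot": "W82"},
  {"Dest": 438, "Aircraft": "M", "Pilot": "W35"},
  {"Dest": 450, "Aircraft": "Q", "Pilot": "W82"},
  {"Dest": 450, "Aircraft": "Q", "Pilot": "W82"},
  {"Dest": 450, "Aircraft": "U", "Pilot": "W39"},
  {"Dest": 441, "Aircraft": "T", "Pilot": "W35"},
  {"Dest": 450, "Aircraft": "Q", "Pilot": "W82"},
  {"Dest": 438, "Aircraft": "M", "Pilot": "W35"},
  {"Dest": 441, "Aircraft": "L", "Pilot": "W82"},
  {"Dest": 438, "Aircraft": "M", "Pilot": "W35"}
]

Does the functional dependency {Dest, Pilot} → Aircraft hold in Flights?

Yes

(Dest=450, Pilot=W82): 4 rows → Aircraft = Q, Q, Q, Q ✓
(Dest=450, Pilot=W39): 3 rows → Aircraft = U, U, U ✓
(Dest=441, Pilot=W82): 2 rows → Aircraft = L, L ✓
(Dest=438, Pilot=W35): 3 rows → Aircraft = M, M, M ✓
(Dest=441, Pilot=W35): 1 row → Aircraft = T ✓
Every {Dest, Pilot} value is associated with a single Aircraft value, so {Dest, Pilot} → Aircraft holds.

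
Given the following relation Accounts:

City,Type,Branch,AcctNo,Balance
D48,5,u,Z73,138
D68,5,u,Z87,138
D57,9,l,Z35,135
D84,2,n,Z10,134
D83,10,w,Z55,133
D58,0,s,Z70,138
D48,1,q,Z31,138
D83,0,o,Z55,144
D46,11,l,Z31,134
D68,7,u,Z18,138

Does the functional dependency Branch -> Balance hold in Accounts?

Branch=u: 3 rows → Balance = 138, 138, 138 ✓
Branch=l: 2 rows → Balance takes values {135, 134} — violation
Branch=n: 1 row → Balance = 134 ✓
Branch=w: 1 row → Balance = 133 ✓
Branch=s: 1 row → Balance = 138 ✓
Branch=q: 1 row → Balance = 138 ✓
Branch=o: 1 row → Balance = 144 ✓
Two rows agree on Branch but differ on Balance, so Branch -> Balance does not hold.

No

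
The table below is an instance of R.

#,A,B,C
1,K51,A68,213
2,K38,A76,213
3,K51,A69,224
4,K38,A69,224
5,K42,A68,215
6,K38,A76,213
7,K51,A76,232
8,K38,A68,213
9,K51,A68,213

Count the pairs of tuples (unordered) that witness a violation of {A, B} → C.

(A=K51, B=A68): all 2 rows agree on C — 0 pairs.
(A=K38, B=A76): all 2 rows agree on C — 0 pairs.

0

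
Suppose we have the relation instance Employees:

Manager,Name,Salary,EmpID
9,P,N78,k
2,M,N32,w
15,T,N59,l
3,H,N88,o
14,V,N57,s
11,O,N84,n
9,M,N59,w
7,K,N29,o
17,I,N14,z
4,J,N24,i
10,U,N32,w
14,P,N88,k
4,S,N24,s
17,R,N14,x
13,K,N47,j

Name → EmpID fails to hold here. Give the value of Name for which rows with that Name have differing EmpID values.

K

Name=P: 2 rows → EmpID = k, k ✓
Name=M: 2 rows → EmpID = w, w ✓
Name=T: 1 row → EmpID = l ✓
Name=H: 1 row → EmpID = o ✓
Name=V: 1 row → EmpID = s ✓
Name=O: 1 row → EmpID = n ✓
Name=K: 2 rows → EmpID takes values {o, j} — violation
Name=I: 1 row → EmpID = z ✓
Name=J: 1 row → EmpID = i ✓
Name=U: 1 row → EmpID = w ✓
Name=S: 1 row → EmpID = s ✓
Name=R: 1 row → EmpID = x ✓
The only Name value with inconsistent EmpID is Name=K.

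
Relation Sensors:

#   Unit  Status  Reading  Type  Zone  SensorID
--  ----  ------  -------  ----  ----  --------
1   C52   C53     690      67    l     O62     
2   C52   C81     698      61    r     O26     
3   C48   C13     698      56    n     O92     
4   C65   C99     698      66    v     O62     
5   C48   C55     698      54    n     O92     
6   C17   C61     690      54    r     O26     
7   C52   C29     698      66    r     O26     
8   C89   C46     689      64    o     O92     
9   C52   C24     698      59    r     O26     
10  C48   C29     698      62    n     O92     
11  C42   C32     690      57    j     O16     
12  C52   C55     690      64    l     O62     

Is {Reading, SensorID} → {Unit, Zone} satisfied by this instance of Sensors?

Yes

(Reading=690, SensorID=O62): rows 1, 12 → {Unit,Zone} = (C52, l), (C52, l) ✓
(Reading=698, SensorID=O26): rows 2, 7, 9 → {Unit,Zone} = (C52, r), (C52, r), (C52, r) ✓
(Reading=698, SensorID=O92): rows 3, 5, 10 → {Unit,Zone} = (C48, n), (C48, n), (C48, n) ✓
(Reading=698, SensorID=O62): row 4 → {Unit,Zone} = (C65, v) ✓
(Reading=690, SensorID=O26): row 6 → {Unit,Zone} = (C17, r) ✓
(Reading=689, SensorID=O92): row 8 → {Unit,Zone} = (C89, o) ✓
(Reading=690, SensorID=O16): row 11 → {Unit,Zone} = (C42, j) ✓
Every {Reading, SensorID} value is associated with a single {Unit, Zone} value, so {Reading, SensorID} → {Unit, Zone} holds.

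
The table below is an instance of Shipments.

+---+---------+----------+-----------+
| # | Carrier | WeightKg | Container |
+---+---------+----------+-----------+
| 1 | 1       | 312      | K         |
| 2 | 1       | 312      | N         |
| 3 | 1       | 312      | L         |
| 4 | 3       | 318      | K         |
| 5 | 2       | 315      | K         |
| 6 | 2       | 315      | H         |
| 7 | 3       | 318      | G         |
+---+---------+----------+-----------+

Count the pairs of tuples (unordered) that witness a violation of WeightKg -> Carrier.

0

WeightKg=312: all 3 rows agree on Carrier — 0 pairs.
WeightKg=318: all 2 rows agree on Carrier — 0 pairs.
WeightKg=315: all 2 rows agree on Carrier — 0 pairs.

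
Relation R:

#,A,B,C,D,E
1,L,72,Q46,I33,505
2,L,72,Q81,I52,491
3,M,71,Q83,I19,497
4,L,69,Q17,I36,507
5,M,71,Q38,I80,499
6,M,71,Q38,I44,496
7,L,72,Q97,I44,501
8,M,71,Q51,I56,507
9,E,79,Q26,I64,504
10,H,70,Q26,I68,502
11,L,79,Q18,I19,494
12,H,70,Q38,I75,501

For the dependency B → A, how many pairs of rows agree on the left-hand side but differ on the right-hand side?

B=72: all 3 rows agree on A — 0 pairs.
B=71: all 4 rows agree on A — 0 pairs.
B=79: violating pairs (9,11) — 1 pair.
B=70: all 2 rows agree on A — 0 pairs.

1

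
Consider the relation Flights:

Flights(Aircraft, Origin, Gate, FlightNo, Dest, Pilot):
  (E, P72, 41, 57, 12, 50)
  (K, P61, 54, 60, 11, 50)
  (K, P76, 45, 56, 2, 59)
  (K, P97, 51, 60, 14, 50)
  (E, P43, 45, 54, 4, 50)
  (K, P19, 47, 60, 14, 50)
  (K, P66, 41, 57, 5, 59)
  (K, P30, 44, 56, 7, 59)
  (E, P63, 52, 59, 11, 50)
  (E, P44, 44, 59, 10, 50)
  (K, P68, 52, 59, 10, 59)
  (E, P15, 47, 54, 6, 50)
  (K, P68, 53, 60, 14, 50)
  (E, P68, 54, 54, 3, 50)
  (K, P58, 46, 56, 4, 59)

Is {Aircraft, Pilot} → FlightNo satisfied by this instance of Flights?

(Aircraft=E, Pilot=50): 6 rows → FlightNo takes values {57, 54, 59} — violation
(Aircraft=K, Pilot=50): 4 rows → FlightNo = 60, 60, 60, 60 ✓
(Aircraft=K, Pilot=59): 5 rows → FlightNo takes values {56, 57, 59} — violation
Two rows agree on {Aircraft, Pilot} but differ on FlightNo, so {Aircraft, Pilot} → FlightNo does not hold.

No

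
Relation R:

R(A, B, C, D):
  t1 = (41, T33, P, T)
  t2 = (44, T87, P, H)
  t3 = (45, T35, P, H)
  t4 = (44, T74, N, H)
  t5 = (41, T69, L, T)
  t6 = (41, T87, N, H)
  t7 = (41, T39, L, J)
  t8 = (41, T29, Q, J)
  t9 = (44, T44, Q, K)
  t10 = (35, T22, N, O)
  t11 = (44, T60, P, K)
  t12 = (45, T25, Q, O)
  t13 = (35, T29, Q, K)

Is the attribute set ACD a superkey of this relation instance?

Yes

All 13 rows have distinct ACD values, so ACD → (all attributes) holds and ACD is a superkey.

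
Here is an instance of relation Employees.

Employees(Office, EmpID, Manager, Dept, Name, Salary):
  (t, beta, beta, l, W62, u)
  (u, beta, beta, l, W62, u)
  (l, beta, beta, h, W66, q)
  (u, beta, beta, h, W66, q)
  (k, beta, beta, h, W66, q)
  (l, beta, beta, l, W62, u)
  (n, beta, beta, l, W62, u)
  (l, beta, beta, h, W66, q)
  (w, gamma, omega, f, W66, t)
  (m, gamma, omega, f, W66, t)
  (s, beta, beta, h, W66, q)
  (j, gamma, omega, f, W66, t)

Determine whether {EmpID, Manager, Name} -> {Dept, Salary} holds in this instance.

(EmpID=beta, Manager=beta, Name=W62): 4 rows → {Dept,Salary} = (l, u), (l, u), (l, u), (l, u) ✓
(EmpID=beta, Manager=beta, Name=W66): 5 rows → {Dept,Salary} = (h, q), (h, q), (h, q), (h, q), (h, q) ✓
(EmpID=gamma, Manager=omega, Name=W66): 3 rows → {Dept,Salary} = (f, t), (f, t), (f, t) ✓
Every {EmpID, Manager, Name} value is associated with a single {Dept, Salary} value, so {EmpID, Manager, Name} -> {Dept, Salary} holds.

Yes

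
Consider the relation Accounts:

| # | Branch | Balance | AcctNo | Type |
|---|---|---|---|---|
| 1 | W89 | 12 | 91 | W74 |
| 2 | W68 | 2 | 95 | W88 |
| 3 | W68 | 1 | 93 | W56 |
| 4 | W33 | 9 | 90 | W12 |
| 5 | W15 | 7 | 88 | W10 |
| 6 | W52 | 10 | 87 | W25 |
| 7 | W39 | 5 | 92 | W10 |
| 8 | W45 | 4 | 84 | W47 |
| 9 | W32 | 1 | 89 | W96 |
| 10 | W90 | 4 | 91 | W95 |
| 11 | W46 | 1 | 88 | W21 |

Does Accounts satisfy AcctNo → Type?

No

AcctNo=91: rows 1, 10 → Type takes values {W74, W95} — violation
AcctNo=95: row 2 → Type = W88 ✓
AcctNo=93: row 3 → Type = W56 ✓
AcctNo=90: row 4 → Type = W12 ✓
AcctNo=88: rows 5, 11 → Type takes values {W10, W21} — violation
AcctNo=87: row 6 → Type = W25 ✓
AcctNo=92: row 7 → Type = W10 ✓
AcctNo=84: row 8 → Type = W47 ✓
AcctNo=89: row 9 → Type = W96 ✓
Two rows agree on AcctNo but differ on Type, so AcctNo → Type does not hold.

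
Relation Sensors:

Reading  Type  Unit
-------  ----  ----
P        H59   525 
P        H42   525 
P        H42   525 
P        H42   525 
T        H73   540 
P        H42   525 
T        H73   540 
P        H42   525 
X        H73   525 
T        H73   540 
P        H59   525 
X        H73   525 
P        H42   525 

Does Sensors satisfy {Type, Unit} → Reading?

(Type=H59, Unit=525): 2 rows → Reading = P, P ✓
(Type=H42, Unit=525): 6 rows → Reading = P, P, P, P, P, P ✓
(Type=H73, Unit=540): 3 rows → Reading = T, T, T ✓
(Type=H73, Unit=525): 2 rows → Reading = X, X ✓
Every {Type, Unit} value is associated with a single Reading value, so {Type, Unit} → Reading holds.

Yes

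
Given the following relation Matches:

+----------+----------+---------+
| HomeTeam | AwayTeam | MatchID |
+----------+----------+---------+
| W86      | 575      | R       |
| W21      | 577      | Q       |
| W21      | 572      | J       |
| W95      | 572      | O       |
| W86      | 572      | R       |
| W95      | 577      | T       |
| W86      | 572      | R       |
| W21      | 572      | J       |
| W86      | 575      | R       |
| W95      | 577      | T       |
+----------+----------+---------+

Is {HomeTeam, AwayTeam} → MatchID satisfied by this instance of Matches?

(HomeTeam=W86, AwayTeam=575): 2 rows → MatchID = R, R ✓
(HomeTeam=W21, AwayTeam=577): 1 row → MatchID = Q ✓
(HomeTeam=W21, AwayTeam=572): 2 rows → MatchID = J, J ✓
(HomeTeam=W95, AwayTeam=572): 1 row → MatchID = O ✓
(HomeTeam=W86, AwayTeam=572): 2 rows → MatchID = R, R ✓
(HomeTeam=W95, AwayTeam=577): 2 rows → MatchID = T, T ✓
Every {HomeTeam, AwayTeam} value is associated with a single MatchID value, so {HomeTeam, AwayTeam} → MatchID holds.

Yes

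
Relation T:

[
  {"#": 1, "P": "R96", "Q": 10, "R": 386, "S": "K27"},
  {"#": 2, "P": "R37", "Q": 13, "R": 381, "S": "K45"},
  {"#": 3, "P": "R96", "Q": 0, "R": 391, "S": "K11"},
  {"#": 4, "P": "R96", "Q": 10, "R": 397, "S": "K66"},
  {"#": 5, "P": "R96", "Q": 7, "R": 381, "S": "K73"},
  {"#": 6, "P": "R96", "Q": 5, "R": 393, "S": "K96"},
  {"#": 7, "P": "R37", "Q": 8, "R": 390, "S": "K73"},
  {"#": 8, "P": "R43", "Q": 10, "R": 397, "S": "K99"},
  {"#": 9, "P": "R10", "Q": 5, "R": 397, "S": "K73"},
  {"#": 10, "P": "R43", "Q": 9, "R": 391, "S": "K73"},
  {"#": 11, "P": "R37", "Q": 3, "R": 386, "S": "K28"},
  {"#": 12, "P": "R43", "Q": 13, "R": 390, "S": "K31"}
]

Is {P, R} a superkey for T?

Yes

All 12 rows have distinct {P, R} values, so {P, R} → (all attributes) holds and {P, R} is a superkey.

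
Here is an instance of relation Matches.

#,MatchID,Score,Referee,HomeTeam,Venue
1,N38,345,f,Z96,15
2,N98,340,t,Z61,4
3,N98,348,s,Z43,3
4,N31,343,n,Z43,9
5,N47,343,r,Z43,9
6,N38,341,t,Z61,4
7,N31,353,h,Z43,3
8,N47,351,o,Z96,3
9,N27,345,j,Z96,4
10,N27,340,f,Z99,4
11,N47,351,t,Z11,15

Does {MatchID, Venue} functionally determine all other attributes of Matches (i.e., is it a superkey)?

No

Rows 9 and 10 have the same {MatchID, Venue} value (MatchID=N27, Venue=4) but are distinct tuples, so {MatchID, Venue} does not determine every attribute — not a superkey.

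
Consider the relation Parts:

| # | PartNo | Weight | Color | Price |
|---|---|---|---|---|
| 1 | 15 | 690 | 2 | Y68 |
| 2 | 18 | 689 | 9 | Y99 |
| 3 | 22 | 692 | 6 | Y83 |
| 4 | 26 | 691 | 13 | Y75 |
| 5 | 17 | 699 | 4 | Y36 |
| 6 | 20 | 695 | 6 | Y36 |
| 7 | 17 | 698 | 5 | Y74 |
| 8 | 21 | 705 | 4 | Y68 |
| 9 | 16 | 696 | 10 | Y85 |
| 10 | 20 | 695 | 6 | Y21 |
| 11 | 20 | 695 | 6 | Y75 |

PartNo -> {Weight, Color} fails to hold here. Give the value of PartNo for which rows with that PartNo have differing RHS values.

PartNo=15: row 1 → {Weight,Color} = (690, 2) ✓
PartNo=18: row 2 → {Weight,Color} = (689, 9) ✓
PartNo=22: row 3 → {Weight,Color} = (692, 6) ✓
PartNo=26: row 4 → {Weight,Color} = (691, 13) ✓
PartNo=17: rows 5, 7 → {Weight,Color} takes values {(699, 4), (698, 5)} — violation
PartNo=20: rows 6, 10, 11 → {Weight,Color} = (695, 6), (695, 6), (695, 6) ✓
PartNo=21: row 8 → {Weight,Color} = (705, 4) ✓
PartNo=16: row 9 → {Weight,Color} = (696, 10) ✓
The only PartNo value with inconsistent RHS is PartNo=17.

17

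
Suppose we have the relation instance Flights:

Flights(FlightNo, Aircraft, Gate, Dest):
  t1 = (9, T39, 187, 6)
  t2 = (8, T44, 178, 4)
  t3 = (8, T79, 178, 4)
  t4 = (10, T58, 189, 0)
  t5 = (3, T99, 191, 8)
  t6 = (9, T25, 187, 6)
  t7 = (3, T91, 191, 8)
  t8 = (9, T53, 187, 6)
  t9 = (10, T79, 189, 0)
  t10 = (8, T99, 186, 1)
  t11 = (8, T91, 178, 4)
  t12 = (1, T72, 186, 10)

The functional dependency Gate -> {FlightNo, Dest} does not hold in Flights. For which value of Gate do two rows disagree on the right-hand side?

Gate=187: rows 1, 6, 8 → {FlightNo,Dest} = (9, 6), (9, 6), (9, 6) ✓
Gate=178: rows 2, 3, 11 → {FlightNo,Dest} = (8, 4), (8, 4), (8, 4) ✓
Gate=189: rows 4, 9 → {FlightNo,Dest} = (10, 0), (10, 0) ✓
Gate=191: rows 5, 7 → {FlightNo,Dest} = (3, 8), (3, 8) ✓
Gate=186: rows 10, 12 → {FlightNo,Dest} takes values {(8, 1), (1, 10)} — violation
The only Gate value with inconsistent RHS is Gate=186.

186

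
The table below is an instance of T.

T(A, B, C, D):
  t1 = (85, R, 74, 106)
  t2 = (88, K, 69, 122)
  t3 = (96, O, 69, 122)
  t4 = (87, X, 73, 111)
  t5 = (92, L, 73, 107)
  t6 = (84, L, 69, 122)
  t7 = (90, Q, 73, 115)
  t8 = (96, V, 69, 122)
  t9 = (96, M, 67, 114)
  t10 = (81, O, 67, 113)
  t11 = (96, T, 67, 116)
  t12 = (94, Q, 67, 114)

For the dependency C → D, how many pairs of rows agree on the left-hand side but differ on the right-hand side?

8

C=69: all 4 rows agree on D — 0 pairs.
C=73: violating pairs (4,5), (4,7), (5,7) — 3 pairs.
C=67: violating pairs (9,10), (9,11), (10,11), (10,12), (11,12) — 5 pairs.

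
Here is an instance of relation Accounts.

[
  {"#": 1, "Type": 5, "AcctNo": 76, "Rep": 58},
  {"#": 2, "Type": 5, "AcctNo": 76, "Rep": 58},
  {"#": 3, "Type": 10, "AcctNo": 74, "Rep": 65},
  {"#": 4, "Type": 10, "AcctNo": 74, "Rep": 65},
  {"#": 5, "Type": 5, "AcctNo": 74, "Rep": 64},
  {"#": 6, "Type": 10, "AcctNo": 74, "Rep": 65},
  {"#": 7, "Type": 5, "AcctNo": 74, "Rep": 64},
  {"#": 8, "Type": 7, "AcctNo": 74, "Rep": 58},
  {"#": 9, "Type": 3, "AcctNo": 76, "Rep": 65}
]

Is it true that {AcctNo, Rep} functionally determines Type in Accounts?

(AcctNo=76, Rep=58): rows 1, 2 → Type = 5, 5 ✓
(AcctNo=74, Rep=65): rows 3, 4, 6 → Type = 10, 10, 10 ✓
(AcctNo=74, Rep=64): rows 5, 7 → Type = 5, 5 ✓
(AcctNo=74, Rep=58): row 8 → Type = 7 ✓
(AcctNo=76, Rep=65): row 9 → Type = 3 ✓
Every {AcctNo, Rep} value is associated with a single Type value, so {AcctNo, Rep} → Type holds.

Yes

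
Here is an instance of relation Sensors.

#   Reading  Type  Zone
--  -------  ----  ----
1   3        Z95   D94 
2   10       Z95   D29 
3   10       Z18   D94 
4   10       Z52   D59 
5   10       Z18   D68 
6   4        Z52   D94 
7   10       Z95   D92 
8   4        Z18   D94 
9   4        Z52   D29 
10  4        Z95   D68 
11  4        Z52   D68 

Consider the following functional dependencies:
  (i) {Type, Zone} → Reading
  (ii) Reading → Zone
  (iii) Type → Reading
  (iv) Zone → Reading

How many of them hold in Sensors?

(i) {Type, Zone} → Reading: (Type=Z18, Zone=D94): rows 3, 8 → Reading takes values {10, 4} — violation — fails.
(ii) Reading → Zone: Reading=10: rows 2, 3, 4, 5, 7 → Zone takes values {D29, D94, D59, D68, D92} — violation; Reading=4: rows 6, 8, 9, 10, 11 → Zone takes values {D94, D29, D68} — violation — fails.
(iii) Type → Reading: Type=Z95: rows 1, 2, 7, 10 → Reading takes values {3, 10, 4} — violation; Type=Z18: rows 3, 5, 8 → Reading takes values {10, 4} — violation; Type=Z52: rows 4, 6, 9, 11 → Reading takes values {10, 4} — violation — fails.
(iv) Zone → Reading: Zone=D94: rows 1, 3, 6, 8 → Reading takes values {3, 10, 4} — violation; Zone=D29: rows 2, 9 → Reading takes values {10, 4} — violation; Zone=D68: rows 5, 10, 11 → Reading takes values {10, 4} — violation — fails.
None of the 4 dependencies hold.

0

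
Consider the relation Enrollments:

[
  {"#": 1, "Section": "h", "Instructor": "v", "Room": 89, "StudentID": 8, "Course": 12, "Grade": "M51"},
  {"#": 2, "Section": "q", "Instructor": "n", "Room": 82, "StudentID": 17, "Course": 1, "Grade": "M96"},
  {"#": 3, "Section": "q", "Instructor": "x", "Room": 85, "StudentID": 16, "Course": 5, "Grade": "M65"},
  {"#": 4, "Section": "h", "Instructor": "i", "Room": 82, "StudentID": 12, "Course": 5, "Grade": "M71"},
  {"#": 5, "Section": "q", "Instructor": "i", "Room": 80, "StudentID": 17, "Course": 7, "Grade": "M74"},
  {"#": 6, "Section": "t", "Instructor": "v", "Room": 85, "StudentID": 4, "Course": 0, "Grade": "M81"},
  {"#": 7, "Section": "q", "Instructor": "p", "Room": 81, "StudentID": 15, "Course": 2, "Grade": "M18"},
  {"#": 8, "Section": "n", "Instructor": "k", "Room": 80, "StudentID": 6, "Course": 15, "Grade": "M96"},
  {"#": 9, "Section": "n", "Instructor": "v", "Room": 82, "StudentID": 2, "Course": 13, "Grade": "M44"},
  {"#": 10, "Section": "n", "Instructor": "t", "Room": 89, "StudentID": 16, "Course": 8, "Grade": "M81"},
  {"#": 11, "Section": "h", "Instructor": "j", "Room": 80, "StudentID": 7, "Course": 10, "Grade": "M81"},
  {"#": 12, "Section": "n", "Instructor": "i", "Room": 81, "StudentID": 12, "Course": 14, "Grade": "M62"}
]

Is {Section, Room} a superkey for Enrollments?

Yes

All 12 rows have distinct {Section, Room} values, so {Section, Room} → (all attributes) holds and {Section, Room} is a superkey.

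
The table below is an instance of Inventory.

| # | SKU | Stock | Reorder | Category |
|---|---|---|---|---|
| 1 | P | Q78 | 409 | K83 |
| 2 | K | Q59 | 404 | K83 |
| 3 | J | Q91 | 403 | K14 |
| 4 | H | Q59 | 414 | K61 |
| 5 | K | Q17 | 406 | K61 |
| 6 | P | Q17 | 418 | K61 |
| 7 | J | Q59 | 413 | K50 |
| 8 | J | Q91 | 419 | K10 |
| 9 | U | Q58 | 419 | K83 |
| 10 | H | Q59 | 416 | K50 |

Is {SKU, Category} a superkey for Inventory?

Yes

All 10 rows have distinct {SKU, Category} values, so {SKU, Category} → (all attributes) holds and {SKU, Category} is a superkey.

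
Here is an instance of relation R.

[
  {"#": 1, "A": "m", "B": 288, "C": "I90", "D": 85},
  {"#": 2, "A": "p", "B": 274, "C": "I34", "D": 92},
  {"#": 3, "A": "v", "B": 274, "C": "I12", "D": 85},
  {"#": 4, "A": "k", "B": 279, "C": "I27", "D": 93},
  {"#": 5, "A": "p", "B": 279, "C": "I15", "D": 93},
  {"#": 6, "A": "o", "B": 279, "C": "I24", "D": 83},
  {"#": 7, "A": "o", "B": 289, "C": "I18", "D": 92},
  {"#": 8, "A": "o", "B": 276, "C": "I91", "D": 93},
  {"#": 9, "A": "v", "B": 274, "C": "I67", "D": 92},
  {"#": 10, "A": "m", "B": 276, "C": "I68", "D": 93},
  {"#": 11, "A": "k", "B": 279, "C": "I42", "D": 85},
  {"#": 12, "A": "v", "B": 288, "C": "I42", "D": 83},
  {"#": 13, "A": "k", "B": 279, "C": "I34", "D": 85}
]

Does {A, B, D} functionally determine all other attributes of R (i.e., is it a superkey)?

No

Rows 11 and 13 have the same {A, B, D} value (A=k, B=279, D=85) but are distinct tuples, so {A, B, D} does not determine every attribute — not a superkey.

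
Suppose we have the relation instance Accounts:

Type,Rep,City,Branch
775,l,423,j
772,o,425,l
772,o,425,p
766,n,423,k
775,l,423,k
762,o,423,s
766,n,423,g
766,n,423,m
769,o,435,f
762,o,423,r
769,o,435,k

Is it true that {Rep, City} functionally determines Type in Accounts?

(Rep=l, City=423): 2 rows → Type = 775, 775 ✓
(Rep=o, City=425): 2 rows → Type = 772, 772 ✓
(Rep=n, City=423): 3 rows → Type = 766, 766, 766 ✓
(Rep=o, City=423): 2 rows → Type = 762, 762 ✓
(Rep=o, City=435): 2 rows → Type = 769, 769 ✓
Every {Rep, City} value is associated with a single Type value, so {Rep, City} -> Type holds.

Yes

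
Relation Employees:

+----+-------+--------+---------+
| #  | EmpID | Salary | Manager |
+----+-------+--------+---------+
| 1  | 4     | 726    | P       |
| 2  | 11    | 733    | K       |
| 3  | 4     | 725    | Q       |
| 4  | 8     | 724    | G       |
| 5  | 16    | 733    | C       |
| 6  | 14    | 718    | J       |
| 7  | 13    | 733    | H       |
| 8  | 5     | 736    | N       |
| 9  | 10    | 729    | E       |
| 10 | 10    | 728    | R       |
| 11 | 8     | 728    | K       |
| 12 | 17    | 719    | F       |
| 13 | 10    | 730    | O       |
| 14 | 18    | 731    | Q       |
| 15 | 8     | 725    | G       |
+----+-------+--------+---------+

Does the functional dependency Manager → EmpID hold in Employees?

No

Manager=P: row 1 → EmpID = 4 ✓
Manager=K: rows 2, 11 → EmpID takes values {11, 8} — violation
Manager=Q: rows 3, 14 → EmpID takes values {4, 18} — violation
Manager=G: rows 4, 15 → EmpID = 8, 8 ✓
Manager=C: row 5 → EmpID = 16 ✓
Manager=J: row 6 → EmpID = 14 ✓
Manager=H: row 7 → EmpID = 13 ✓
Manager=N: row 8 → EmpID = 5 ✓
Manager=E: row 9 → EmpID = 10 ✓
Manager=R: row 10 → EmpID = 10 ✓
Manager=F: row 12 → EmpID = 17 ✓
Manager=O: row 13 → EmpID = 10 ✓
Two rows agree on Manager but differ on EmpID, so Manager → EmpID does not hold.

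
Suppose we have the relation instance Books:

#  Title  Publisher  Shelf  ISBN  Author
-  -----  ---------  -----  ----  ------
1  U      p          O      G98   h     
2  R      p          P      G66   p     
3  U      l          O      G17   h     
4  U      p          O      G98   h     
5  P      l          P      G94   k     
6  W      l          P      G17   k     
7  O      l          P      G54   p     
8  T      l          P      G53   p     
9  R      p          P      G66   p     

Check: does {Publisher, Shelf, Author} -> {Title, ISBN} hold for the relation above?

(Publisher=p, Shelf=O, Author=h): rows 1, 4 → {Title,ISBN} = (U, G98), (U, G98) ✓
(Publisher=p, Shelf=P, Author=p): rows 2, 9 → {Title,ISBN} = (R, G66), (R, G66) ✓
(Publisher=l, Shelf=O, Author=h): row 3 → {Title,ISBN} = (U, G17) ✓
(Publisher=l, Shelf=P, Author=k): rows 5, 6 → {Title,ISBN} takes values {(P, G94), (W, G17)} — violation
(Publisher=l, Shelf=P, Author=p): rows 7, 8 → {Title,ISBN} takes values {(O, G54), (T, G53)} — violation
Two rows agree on {Publisher, Shelf, Author} but differ on {Title, ISBN}, so {Publisher, Shelf, Author} -> {Title, ISBN} does not hold.

No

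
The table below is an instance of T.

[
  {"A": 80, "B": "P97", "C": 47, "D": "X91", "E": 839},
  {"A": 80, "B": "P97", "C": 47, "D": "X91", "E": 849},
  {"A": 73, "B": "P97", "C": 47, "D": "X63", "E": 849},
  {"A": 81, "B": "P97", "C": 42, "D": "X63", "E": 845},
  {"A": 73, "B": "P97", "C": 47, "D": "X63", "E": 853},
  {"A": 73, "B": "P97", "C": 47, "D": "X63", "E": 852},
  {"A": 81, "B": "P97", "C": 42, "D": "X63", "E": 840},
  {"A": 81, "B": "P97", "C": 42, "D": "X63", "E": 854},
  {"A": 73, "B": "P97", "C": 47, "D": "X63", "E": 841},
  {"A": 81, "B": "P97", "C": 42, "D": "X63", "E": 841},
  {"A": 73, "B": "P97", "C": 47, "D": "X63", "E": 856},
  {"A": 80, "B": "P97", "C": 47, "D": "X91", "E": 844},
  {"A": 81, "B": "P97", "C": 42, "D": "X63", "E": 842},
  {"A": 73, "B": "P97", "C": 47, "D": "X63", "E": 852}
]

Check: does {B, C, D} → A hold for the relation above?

(B=P97, C=47, D=X91): 3 rows → A = 80, 80, 80 ✓
(B=P97, C=47, D=X63): 6 rows → A = 73, 73, 73, 73, 73, 73 ✓
(B=P97, C=42, D=X63): 5 rows → A = 81, 81, 81, 81, 81 ✓
Every {B, C, D} value is associated with a single A value, so {B, C, D} → A holds.

Yes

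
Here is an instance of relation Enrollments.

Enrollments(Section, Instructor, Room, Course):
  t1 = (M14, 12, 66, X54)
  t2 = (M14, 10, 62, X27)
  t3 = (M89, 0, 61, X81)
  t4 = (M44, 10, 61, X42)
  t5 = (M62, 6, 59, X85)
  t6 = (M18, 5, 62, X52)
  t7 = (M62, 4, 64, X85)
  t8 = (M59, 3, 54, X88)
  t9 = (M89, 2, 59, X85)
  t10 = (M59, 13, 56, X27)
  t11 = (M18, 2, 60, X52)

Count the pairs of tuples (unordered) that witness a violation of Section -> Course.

Section=M14: violating pairs (1,2) — 1 pair.
Section=M89: violating pairs (3,9) — 1 pair.
Section=M62: all 2 rows agree on Course — 0 pairs.
Section=M18: all 2 rows agree on Course — 0 pairs.
Section=M59: violating pairs (8,10) — 1 pair.

3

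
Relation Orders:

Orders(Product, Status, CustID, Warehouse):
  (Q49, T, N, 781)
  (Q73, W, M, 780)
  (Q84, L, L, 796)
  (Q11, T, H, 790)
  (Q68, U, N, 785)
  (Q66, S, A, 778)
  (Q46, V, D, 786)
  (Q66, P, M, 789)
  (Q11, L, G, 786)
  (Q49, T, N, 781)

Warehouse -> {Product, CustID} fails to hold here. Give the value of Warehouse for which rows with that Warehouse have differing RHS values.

786

Warehouse=781: 2 rows → {Product,CustID} = (Q49, N), (Q49, N) ✓
Warehouse=780: 1 row → {Product,CustID} = (Q73, M) ✓
Warehouse=796: 1 row → {Product,CustID} = (Q84, L) ✓
Warehouse=790: 1 row → {Product,CustID} = (Q11, H) ✓
Warehouse=785: 1 row → {Product,CustID} = (Q68, N) ✓
Warehouse=778: 1 row → {Product,CustID} = (Q66, A) ✓
Warehouse=786: 2 rows → {Product,CustID} takes values {(Q46, D), (Q11, G)} — violation
Warehouse=789: 1 row → {Product,CustID} = (Q66, M) ✓
The only Warehouse value with inconsistent RHS is Warehouse=786.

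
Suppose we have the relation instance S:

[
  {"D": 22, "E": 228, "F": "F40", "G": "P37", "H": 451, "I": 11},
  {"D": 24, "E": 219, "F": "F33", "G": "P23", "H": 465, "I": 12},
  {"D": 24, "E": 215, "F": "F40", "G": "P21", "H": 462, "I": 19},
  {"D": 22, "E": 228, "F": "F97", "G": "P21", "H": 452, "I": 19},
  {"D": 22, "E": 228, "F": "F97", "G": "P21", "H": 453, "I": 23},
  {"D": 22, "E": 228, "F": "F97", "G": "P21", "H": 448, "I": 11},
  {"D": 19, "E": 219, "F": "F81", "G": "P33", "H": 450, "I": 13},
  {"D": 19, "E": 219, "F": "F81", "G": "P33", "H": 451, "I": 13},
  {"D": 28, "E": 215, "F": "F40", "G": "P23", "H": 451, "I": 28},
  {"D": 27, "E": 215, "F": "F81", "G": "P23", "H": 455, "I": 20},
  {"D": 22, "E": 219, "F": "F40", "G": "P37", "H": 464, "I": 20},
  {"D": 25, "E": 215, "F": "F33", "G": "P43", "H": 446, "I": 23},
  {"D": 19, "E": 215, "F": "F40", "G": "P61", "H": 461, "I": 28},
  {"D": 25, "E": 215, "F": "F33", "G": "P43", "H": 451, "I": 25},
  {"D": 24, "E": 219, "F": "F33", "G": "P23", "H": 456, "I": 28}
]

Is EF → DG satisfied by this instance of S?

No

(E=228, F=F40): 1 row → {D,G} = (22, P37) ✓
(E=219, F=F33): 2 rows → {D,G} = (24, P23), (24, P23) ✓
(E=215, F=F40): 3 rows → {D,G} takes values {(24, P21), (28, P23), (19, P61)} — violation
(E=228, F=F97): 3 rows → {D,G} = (22, P21), (22, P21), (22, P21) ✓
(E=219, F=F81): 2 rows → {D,G} = (19, P33), (19, P33) ✓
(E=215, F=F81): 1 row → {D,G} = (27, P23) ✓
(E=219, F=F40): 1 row → {D,G} = (22, P37) ✓
(E=215, F=F33): 2 rows → {D,G} = (25, P43), (25, P43) ✓
Two rows agree on EF but differ on DG, so EF → DG does not hold.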